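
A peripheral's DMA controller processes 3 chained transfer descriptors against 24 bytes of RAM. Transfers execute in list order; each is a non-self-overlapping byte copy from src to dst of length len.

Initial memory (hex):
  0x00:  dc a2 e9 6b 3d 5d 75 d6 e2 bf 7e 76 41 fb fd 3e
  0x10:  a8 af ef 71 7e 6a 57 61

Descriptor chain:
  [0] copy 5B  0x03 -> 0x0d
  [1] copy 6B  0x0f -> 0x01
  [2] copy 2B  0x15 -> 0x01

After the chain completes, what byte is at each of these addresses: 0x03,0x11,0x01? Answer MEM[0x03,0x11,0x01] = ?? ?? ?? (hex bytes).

[0] 0x03->0x0d len=5 : 6b 3d 5d 75 d6
[1] 0x0f->0x01 len=6 : 5d 75 d6 ef 71 7e
[2] 0x15->0x01 len=2 : 6a 57
query mem[0x03]=0xd6, mem[0x11]=0xd6, mem[0x01]=0x6a

MEM[0x03,0x11,0x01] = d6 d6 6a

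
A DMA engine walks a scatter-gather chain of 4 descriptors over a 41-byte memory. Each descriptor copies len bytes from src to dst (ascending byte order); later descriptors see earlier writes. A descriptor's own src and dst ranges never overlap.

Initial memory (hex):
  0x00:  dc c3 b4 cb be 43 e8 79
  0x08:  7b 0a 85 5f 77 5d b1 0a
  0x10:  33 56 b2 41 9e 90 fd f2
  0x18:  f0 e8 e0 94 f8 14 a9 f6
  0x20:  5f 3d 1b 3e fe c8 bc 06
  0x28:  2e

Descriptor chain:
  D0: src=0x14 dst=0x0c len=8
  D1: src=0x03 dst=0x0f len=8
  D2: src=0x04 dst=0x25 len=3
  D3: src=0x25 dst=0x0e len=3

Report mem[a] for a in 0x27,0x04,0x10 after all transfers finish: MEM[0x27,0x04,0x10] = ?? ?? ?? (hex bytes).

[0] 0x14->0x0c len=8 : 9e 90 fd f2 f0 e8 e0 94
[1] 0x03->0x0f len=8 : cb be 43 e8 79 7b 0a 85
[2] 0x04->0x25 len=3 : be 43 e8
[3] 0x25->0x0e len=3 : be 43 e8
query mem[0x27]=0xe8, mem[0x04]=0xbe, mem[0x10]=0xe8

MEM[0x27,0x04,0x10] = e8 be e8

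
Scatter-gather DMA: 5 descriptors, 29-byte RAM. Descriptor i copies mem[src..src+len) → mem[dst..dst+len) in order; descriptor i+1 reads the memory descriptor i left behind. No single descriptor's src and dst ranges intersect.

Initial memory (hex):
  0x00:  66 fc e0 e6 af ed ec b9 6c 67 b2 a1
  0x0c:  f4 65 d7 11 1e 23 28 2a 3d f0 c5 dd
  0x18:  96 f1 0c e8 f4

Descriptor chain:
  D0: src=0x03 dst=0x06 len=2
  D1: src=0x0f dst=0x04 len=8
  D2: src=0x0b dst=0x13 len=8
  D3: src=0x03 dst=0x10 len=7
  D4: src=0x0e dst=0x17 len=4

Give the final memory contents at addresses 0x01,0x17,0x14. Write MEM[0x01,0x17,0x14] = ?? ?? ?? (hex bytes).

MEM[0x01,0x17,0x14] = fc d7 28

D0: mem[0x06..0x07] <- [e6 af]
D1: mem[0x04..0x0b] <- [11 1e 23 28 2a 3d f0 c5]
D2: mem[0x13..0x1a] <- [c5 f4 65 d7 11 1e 23 28]
D3: mem[0x10..0x16] <- [e6 11 1e 23 28 2a 3d]
D4: mem[0x17..0x1a] <- [d7 11 e6 11]
query mem[0x01]=0xfc, mem[0x17]=0xd7, mem[0x14]=0x28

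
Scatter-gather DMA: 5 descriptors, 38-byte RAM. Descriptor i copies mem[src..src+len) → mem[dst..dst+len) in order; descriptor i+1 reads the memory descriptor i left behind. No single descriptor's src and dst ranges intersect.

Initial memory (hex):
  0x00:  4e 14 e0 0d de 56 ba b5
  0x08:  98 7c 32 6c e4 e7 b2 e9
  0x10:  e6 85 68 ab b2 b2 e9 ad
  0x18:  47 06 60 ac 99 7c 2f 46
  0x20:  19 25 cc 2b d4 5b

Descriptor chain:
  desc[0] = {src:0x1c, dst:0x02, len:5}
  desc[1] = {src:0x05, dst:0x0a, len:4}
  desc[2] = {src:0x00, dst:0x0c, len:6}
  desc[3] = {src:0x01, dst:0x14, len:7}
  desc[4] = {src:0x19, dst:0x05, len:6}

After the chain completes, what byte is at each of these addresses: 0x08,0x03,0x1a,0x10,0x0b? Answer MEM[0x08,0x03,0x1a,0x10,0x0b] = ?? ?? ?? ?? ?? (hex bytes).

#0 dst[0x02+5] := {0x99,0x7c,0x2f,0x46,0x19}
#1 dst[0x0a+4] := {0x46,0x19,0xb5,0x98}
#2 dst[0x0c+6] := {0x4e,0x14,0x99,0x7c,0x2f,0x46}
#3 dst[0x14+7] := {0x14,0x99,0x7c,0x2f,0x46,0x19,0xb5}
#4 dst[0x05+6] := {0x19,0xb5,0xac,0x99,0x7c,0x2f}
query mem[0x08]=0x99, mem[0x03]=0x7c, mem[0x1a]=0xb5, mem[0x10]=0x2f, mem[0x0b]=0x19

MEM[0x08,0x03,0x1a,0x10,0x0b] = 99 7c b5 2f 19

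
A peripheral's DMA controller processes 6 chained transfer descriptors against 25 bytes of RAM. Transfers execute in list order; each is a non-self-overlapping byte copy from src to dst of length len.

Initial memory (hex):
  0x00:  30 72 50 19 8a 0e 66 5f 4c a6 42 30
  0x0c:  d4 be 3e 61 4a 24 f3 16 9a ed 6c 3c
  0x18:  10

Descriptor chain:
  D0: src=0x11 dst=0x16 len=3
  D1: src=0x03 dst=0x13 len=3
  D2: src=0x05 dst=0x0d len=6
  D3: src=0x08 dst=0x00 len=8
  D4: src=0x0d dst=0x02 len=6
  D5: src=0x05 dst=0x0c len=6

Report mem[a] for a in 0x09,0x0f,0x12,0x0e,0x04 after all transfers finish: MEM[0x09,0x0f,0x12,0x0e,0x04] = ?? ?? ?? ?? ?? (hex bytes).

[0] 0x11->0x16 len=3 : 24 f3 16
[1] 0x03->0x13 len=3 : 19 8a 0e
[2] 0x05->0x0d len=6 : 0e 66 5f 4c a6 42
[3] 0x08->0x00 len=8 : 4c a6 42 30 d4 0e 66 5f
[4] 0x0d->0x02 len=6 : 0e 66 5f 4c a6 42
[5] 0x05->0x0c len=6 : 4c a6 42 4c a6 42
query mem[0x09]=0xa6, mem[0x0f]=0x4c, mem[0x12]=0x42, mem[0x0e]=0x42, mem[0x04]=0x5f

MEM[0x09,0x0f,0x12,0x0e,0x04] = a6 4c 42 42 5f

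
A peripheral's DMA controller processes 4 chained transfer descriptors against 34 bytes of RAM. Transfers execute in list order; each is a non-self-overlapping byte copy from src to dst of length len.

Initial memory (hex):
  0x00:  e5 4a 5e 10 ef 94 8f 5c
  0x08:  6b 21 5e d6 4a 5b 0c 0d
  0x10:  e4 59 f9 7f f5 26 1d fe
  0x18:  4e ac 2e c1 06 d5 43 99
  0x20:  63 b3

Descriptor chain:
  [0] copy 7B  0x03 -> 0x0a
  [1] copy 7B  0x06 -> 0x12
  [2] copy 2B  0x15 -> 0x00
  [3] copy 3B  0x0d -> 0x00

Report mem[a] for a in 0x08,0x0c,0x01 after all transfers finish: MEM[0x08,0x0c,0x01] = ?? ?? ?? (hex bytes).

#0 dst[0x0a+7] := {0x10,0xef,0x94,0x8f,0x5c,0x6b,0x21}
#1 dst[0x12+7] := {0x8f,0x5c,0x6b,0x21,0x10,0xef,0x94}
#2 dst[0x00+2] := {0x21,0x10}
#3 dst[0x00+3] := {0x8f,0x5c,0x6b}
query mem[0x08]=0x6b, mem[0x0c]=0x94, mem[0x01]=0x5c

MEM[0x08,0x0c,0x01] = 6b 94 5c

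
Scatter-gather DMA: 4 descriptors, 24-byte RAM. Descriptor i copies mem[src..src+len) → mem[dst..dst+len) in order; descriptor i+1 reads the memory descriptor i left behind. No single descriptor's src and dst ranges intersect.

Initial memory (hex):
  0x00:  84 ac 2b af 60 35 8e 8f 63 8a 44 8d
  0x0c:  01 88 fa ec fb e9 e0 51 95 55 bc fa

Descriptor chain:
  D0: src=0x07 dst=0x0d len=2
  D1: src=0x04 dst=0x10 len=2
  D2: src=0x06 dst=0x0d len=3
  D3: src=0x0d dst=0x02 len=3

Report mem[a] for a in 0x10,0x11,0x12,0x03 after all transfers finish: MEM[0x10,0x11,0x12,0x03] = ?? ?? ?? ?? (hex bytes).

[0] 0x07->0x0d len=2 : 8f 63
[1] 0x04->0x10 len=2 : 60 35
[2] 0x06->0x0d len=3 : 8e 8f 63
[3] 0x0d->0x02 len=3 : 8e 8f 63
query mem[0x10]=0x60, mem[0x11]=0x35, mem[0x12]=0xe0, mem[0x03]=0x8f

MEM[0x10,0x11,0x12,0x03] = 60 35 e0 8f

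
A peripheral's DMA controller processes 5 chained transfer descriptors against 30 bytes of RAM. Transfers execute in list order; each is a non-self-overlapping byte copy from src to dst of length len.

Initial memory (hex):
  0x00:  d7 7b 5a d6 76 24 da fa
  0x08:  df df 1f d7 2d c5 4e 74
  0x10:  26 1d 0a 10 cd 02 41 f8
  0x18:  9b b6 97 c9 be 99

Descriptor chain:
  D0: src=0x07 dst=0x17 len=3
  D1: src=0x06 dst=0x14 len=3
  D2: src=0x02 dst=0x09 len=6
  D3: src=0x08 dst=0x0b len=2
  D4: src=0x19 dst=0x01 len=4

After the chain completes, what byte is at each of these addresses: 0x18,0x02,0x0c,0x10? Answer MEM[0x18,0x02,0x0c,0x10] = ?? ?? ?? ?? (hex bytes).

MEM[0x18,0x02,0x0c,0x10] = df 97 5a 26

[0] 0x07->0x17 len=3 : fa df df
[1] 0x06->0x14 len=3 : da fa df
[2] 0x02->0x09 len=6 : 5a d6 76 24 da fa
[3] 0x08->0x0b len=2 : df 5a
[4] 0x19->0x01 len=4 : df 97 c9 be
query mem[0x18]=0xdf, mem[0x02]=0x97, mem[0x0c]=0x5a, mem[0x10]=0x26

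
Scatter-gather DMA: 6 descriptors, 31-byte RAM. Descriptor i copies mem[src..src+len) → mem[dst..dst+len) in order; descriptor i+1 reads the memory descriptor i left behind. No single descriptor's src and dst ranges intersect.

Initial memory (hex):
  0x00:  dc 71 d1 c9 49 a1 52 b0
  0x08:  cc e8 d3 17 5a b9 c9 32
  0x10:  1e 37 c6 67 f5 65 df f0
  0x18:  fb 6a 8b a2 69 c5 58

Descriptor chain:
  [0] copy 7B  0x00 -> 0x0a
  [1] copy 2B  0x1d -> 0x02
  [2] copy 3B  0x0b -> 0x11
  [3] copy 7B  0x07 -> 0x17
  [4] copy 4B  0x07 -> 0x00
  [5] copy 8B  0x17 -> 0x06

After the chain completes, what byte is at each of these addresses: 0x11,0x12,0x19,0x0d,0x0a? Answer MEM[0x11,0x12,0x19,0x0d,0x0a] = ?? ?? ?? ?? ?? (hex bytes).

MEM[0x11,0x12,0x19,0x0d,0x0a] = 71 d1 e8 58 71

  after D0: wrote 7B at 0x0a = dc71d1c949a152
  after D1: wrote 2B at 0x02 = c558
  after D2: wrote 3B at 0x11 = 71d1c9
  after D3: wrote 7B at 0x17 = b0cce8dc71d1c9
  after D4: wrote 4B at 0x00 = b0cce8dc
  after D5: wrote 8B at 0x06 = b0cce8dc71d1c958
query mem[0x11]=0x71, mem[0x12]=0xd1, mem[0x19]=0xe8, mem[0x0d]=0x58, mem[0x0a]=0x71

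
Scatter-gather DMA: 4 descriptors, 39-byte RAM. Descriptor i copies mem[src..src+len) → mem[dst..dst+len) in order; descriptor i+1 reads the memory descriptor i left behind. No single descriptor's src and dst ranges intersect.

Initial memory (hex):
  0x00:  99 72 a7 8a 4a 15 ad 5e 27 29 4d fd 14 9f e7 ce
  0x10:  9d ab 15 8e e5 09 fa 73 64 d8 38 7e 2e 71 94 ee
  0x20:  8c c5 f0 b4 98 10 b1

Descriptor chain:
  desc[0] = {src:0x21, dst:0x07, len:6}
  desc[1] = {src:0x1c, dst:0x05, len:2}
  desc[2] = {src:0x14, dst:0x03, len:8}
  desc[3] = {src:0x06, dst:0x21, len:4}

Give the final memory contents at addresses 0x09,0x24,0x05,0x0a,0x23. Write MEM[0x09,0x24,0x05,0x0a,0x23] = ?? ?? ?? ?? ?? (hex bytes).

[0] 0x21->0x07 len=6 : c5 f0 b4 98 10 b1
[1] 0x1c->0x05 len=2 : 2e 71
[2] 0x14->0x03 len=8 : e5 09 fa 73 64 d8 38 7e
[3] 0x06->0x21 len=4 : 73 64 d8 38
query mem[0x09]=0x38, mem[0x24]=0x38, mem[0x05]=0xfa, mem[0x0a]=0x7e, mem[0x23]=0xd8

MEM[0x09,0x24,0x05,0x0a,0x23] = 38 38 fa 7e d8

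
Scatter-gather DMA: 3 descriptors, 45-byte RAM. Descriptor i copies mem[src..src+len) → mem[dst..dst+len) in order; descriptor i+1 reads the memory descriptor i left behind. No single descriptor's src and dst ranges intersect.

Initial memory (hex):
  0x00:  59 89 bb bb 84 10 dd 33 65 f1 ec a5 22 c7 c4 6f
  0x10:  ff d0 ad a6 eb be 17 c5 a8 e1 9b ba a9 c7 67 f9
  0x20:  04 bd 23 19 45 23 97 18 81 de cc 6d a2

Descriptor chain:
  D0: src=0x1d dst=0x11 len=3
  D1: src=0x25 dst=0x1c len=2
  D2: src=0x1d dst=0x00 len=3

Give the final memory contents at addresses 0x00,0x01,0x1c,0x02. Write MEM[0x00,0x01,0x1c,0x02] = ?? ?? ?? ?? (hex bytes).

MEM[0x00,0x01,0x1c,0x02] = 97 67 23 f9

D0: mem[0x11..0x13] <- [c7 67 f9]
D1: mem[0x1c..0x1d] <- [23 97]
D2: mem[0x00..0x02] <- [97 67 f9]
query mem[0x00]=0x97, mem[0x01]=0x67, mem[0x1c]=0x23, mem[0x02]=0xf9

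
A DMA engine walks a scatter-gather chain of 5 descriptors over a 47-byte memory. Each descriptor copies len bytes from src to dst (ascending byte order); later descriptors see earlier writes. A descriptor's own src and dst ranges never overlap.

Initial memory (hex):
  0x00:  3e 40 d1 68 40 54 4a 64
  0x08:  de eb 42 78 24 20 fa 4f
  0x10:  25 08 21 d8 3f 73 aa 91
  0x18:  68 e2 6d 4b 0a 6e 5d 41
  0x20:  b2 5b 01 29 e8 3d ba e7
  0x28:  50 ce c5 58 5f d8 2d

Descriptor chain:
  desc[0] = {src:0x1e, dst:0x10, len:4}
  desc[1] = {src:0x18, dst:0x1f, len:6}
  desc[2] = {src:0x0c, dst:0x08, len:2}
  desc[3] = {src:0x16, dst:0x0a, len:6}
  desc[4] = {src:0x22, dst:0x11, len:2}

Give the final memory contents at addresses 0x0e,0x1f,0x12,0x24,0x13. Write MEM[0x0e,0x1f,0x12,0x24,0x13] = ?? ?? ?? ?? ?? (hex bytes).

MEM[0x0e,0x1f,0x12,0x24,0x13] = 6d 68 0a 6e 5b

#0 dst[0x10+4] := {0x5d,0x41,0xb2,0x5b}
#1 dst[0x1f+6] := {0x68,0xe2,0x6d,0x4b,0x0a,0x6e}
#2 dst[0x08+2] := {0x24,0x20}
#3 dst[0x0a+6] := {0xaa,0x91,0x68,0xe2,0x6d,0x4b}
#4 dst[0x11+2] := {0x4b,0x0a}
query mem[0x0e]=0x6d, mem[0x1f]=0x68, mem[0x12]=0x0a, mem[0x24]=0x6e, mem[0x13]=0x5b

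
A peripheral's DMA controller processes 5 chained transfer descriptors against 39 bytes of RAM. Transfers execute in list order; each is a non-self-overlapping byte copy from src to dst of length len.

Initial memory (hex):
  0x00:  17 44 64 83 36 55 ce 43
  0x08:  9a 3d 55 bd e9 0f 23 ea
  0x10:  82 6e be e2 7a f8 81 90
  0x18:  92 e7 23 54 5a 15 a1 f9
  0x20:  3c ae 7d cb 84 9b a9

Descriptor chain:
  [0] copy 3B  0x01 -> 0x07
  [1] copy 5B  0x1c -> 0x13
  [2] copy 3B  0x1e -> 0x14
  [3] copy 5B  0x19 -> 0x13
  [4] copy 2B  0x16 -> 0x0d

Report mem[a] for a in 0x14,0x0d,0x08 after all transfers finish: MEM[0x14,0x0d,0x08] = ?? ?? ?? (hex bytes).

MEM[0x14,0x0d,0x08] = 23 5a 64

  after D0: wrote 3B at 0x07 = 446483
  after D1: wrote 5B at 0x13 = 5a15a1f93c
  after D2: wrote 3B at 0x14 = a1f93c
  after D3: wrote 5B at 0x13 = e723545a15
  after D4: wrote 2B at 0x0d = 5a15
query mem[0x14]=0x23, mem[0x0d]=0x5a, mem[0x08]=0x64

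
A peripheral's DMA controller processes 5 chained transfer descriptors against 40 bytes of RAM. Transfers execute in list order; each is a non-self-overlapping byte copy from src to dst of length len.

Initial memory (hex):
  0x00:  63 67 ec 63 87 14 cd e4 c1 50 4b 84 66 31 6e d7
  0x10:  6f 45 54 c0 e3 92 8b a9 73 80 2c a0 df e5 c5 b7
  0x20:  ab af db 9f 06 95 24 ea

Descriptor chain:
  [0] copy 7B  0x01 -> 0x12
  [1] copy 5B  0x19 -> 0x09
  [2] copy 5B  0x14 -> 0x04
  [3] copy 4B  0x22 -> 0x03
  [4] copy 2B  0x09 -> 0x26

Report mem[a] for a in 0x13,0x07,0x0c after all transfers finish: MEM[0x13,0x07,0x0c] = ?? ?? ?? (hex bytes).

MEM[0x13,0x07,0x0c] = ec cd df

#0 dst[0x12+7] := {0x67,0xec,0x63,0x87,0x14,0xcd,0xe4}
#1 dst[0x09+5] := {0x80,0x2c,0xa0,0xdf,0xe5}
#2 dst[0x04+5] := {0x63,0x87,0x14,0xcd,0xe4}
#3 dst[0x03+4] := {0xdb,0x9f,0x06,0x95}
#4 dst[0x26+2] := {0x80,0x2c}
query mem[0x13]=0xec, mem[0x07]=0xcd, mem[0x0c]=0xdf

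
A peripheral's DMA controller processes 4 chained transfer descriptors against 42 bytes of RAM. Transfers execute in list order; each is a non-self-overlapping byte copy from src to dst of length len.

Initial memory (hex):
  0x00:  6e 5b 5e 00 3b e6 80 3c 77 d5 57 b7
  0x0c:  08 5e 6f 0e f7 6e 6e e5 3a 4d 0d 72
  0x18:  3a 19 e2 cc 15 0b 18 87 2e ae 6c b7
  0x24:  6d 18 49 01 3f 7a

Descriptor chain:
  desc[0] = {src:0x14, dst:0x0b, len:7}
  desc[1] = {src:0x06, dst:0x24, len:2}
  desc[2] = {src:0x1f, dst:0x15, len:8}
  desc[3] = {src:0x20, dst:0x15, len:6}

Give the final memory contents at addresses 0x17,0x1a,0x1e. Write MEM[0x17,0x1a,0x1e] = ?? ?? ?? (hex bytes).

MEM[0x17,0x1a,0x1e] = 6c 3c 18

  after D0: wrote 7B at 0x0b = 3a4d0d723a19e2
  after D1: wrote 2B at 0x24 = 803c
  after D2: wrote 8B at 0x15 = 872eae6cb7803c49
  after D3: wrote 6B at 0x15 = 2eae6cb7803c
query mem[0x17]=0x6c, mem[0x1a]=0x3c, mem[0x1e]=0x18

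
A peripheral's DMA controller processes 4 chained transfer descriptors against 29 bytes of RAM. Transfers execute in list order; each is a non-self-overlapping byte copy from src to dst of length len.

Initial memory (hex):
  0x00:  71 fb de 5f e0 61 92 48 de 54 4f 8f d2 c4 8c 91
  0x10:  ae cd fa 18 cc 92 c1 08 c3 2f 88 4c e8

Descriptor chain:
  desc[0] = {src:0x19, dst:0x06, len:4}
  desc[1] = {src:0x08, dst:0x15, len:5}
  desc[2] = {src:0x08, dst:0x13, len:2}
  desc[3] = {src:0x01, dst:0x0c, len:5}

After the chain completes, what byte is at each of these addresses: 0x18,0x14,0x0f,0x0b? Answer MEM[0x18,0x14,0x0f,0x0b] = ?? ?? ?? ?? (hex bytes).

MEM[0x18,0x14,0x0f,0x0b] = 8f e8 e0 8f

[0] 0x19->0x06 len=4 : 2f 88 4c e8
[1] 0x08->0x15 len=5 : 4c e8 4f 8f d2
[2] 0x08->0x13 len=2 : 4c e8
[3] 0x01->0x0c len=5 : fb de 5f e0 61
query mem[0x18]=0x8f, mem[0x14]=0xe8, mem[0x0f]=0xe0, mem[0x0b]=0x8f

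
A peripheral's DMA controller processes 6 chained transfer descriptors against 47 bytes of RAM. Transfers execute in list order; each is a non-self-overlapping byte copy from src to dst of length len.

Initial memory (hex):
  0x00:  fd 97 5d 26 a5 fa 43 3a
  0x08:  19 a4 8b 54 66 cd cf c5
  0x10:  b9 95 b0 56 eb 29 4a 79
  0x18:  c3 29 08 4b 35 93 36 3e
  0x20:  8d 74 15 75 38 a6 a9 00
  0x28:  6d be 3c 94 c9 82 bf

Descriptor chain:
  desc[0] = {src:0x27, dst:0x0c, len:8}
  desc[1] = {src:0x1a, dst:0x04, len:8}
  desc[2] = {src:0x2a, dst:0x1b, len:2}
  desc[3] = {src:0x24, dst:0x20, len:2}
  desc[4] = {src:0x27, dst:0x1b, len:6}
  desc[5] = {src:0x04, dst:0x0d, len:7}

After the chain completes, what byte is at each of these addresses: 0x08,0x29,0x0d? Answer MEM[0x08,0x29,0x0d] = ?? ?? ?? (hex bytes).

MEM[0x08,0x29,0x0d] = 36 be 08

#0 dst[0x0c+8] := {0x00,0x6d,0xbe,0x3c,0x94,0xc9,0x82,0xbf}
#1 dst[0x04+8] := {0x08,0x4b,0x35,0x93,0x36,0x3e,0x8d,0x74}
#2 dst[0x1b+2] := {0x3c,0x94}
#3 dst[0x20+2] := {0x38,0xa6}
#4 dst[0x1b+6] := {0x00,0x6d,0xbe,0x3c,0x94,0xc9}
#5 dst[0x0d+7] := {0x08,0x4b,0x35,0x93,0x36,0x3e,0x8d}
query mem[0x08]=0x36, mem[0x29]=0xbe, mem[0x0d]=0x08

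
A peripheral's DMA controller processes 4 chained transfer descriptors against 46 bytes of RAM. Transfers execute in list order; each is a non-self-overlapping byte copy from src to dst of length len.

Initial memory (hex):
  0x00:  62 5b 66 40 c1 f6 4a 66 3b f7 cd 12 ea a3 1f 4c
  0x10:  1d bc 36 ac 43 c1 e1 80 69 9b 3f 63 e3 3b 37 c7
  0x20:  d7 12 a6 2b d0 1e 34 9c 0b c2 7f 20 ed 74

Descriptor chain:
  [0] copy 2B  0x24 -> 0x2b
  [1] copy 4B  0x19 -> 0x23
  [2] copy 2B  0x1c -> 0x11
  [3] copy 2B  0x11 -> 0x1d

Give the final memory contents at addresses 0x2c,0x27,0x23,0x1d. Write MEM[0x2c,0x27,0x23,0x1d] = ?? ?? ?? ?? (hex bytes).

#0 dst[0x2b+2] := {0xd0,0x1e}
#1 dst[0x23+4] := {0x9b,0x3f,0x63,0xe3}
#2 dst[0x11+2] := {0xe3,0x3b}
#3 dst[0x1d+2] := {0xe3,0x3b}
query mem[0x2c]=0x1e, mem[0x27]=0x9c, mem[0x23]=0x9b, mem[0x1d]=0xe3

MEM[0x2c,0x27,0x23,0x1d] = 1e 9c 9b e3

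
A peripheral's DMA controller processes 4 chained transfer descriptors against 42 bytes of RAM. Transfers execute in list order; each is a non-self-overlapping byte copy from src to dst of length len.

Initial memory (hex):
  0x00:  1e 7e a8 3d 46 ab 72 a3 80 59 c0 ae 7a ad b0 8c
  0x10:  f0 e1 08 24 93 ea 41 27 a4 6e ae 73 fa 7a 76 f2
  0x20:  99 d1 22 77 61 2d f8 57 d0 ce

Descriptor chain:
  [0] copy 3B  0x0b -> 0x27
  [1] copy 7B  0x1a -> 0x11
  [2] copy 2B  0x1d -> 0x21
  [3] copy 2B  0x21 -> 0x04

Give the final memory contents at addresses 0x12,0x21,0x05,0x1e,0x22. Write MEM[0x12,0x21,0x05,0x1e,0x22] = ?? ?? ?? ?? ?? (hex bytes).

#0 dst[0x27+3] := {0xae,0x7a,0xad}
#1 dst[0x11+7] := {0xae,0x73,0xfa,0x7a,0x76,0xf2,0x99}
#2 dst[0x21+2] := {0x7a,0x76}
#3 dst[0x04+2] := {0x7a,0x76}
query mem[0x12]=0x73, mem[0x21]=0x7a, mem[0x05]=0x76, mem[0x1e]=0x76, mem[0x22]=0x76

MEM[0x12,0x21,0x05,0x1e,0x22] = 73 7a 76 76 76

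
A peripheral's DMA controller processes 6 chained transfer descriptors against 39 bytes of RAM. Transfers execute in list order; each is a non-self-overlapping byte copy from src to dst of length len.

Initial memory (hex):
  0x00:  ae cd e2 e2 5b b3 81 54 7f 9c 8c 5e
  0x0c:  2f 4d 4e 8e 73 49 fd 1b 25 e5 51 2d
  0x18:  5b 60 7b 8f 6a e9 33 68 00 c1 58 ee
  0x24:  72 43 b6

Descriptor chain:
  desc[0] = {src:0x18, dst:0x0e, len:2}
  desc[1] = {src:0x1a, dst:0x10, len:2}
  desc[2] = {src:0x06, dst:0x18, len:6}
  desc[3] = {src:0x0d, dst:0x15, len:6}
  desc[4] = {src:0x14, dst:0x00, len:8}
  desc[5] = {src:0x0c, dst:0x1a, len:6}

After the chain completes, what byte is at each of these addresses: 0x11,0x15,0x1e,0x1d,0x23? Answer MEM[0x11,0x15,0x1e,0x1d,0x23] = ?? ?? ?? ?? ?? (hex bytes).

  after D0: wrote 2B at 0x0e = 5b60
  after D1: wrote 2B at 0x10 = 7b8f
  after D2: wrote 6B at 0x18 = 81547f9c8c5e
  after D3: wrote 6B at 0x15 = 4d5b607b8ffd
  after D4: wrote 8B at 0x00 = 254d5b607b8ffd9c
  after D5: wrote 6B at 0x1a = 2f4d5b607b8f
query mem[0x11]=0x8f, mem[0x15]=0x4d, mem[0x1e]=0x7b, mem[0x1d]=0x60, mem[0x23]=0xee

MEM[0x11,0x15,0x1e,0x1d,0x23] = 8f 4d 7b 60 ee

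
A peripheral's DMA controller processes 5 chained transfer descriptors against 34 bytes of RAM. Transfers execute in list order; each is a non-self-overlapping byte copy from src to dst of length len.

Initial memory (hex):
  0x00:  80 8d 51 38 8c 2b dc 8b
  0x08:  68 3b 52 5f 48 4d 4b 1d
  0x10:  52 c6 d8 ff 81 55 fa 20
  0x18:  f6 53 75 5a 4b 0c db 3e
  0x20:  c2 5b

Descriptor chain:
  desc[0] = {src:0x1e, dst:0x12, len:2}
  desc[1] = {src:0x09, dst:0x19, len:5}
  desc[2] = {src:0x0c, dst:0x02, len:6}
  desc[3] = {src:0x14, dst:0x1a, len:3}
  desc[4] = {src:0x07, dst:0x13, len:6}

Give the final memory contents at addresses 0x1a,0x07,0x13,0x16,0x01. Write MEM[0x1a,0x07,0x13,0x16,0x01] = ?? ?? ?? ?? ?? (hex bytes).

MEM[0x1a,0x07,0x13,0x16,0x01] = 81 c6 c6 52 8d

D0: mem[0x12..0x13] <- [db 3e]
D1: mem[0x19..0x1d] <- [3b 52 5f 48 4d]
D2: mem[0x02..0x07] <- [48 4d 4b 1d 52 c6]
D3: mem[0x1a..0x1c] <- [81 55 fa]
D4: mem[0x13..0x18] <- [c6 68 3b 52 5f 48]
query mem[0x1a]=0x81, mem[0x07]=0xc6, mem[0x13]=0xc6, mem[0x16]=0x52, mem[0x01]=0x8d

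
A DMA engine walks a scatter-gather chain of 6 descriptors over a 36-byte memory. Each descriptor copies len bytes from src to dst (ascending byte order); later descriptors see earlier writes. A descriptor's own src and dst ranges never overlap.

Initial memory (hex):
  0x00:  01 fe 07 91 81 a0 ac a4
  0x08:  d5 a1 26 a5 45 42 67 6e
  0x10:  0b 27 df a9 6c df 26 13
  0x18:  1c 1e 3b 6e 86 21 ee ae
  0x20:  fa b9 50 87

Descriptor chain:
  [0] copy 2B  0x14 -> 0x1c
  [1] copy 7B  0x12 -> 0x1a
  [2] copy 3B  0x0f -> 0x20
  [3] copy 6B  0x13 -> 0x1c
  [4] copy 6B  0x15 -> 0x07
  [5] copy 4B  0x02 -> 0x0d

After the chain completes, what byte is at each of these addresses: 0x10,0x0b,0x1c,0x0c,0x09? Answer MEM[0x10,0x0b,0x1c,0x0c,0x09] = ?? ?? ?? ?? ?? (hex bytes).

[0] 0x14->0x1c len=2 : 6c df
[1] 0x12->0x1a len=7 : df a9 6c df 26 13 1c
[2] 0x0f->0x20 len=3 : 6e 0b 27
[3] 0x13->0x1c len=6 : a9 6c df 26 13 1c
[4] 0x15->0x07 len=6 : df 26 13 1c 1e df
[5] 0x02->0x0d len=4 : 07 91 81 a0
query mem[0x10]=0xa0, mem[0x0b]=0x1e, mem[0x1c]=0xa9, mem[0x0c]=0xdf, mem[0x09]=0x13

MEM[0x10,0x0b,0x1c,0x0c,0x09] = a0 1e a9 df 13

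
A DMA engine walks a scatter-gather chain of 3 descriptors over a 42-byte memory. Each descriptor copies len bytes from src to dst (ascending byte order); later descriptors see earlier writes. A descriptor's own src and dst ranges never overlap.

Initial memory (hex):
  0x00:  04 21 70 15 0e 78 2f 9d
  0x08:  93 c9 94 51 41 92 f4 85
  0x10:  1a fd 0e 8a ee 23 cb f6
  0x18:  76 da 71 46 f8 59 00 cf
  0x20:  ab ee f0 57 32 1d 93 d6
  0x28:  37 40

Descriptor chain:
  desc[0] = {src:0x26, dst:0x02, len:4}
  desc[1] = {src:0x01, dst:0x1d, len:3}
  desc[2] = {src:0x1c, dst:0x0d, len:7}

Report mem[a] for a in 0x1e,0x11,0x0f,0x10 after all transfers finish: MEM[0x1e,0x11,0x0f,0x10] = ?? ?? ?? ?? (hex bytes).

MEM[0x1e,0x11,0x0f,0x10] = 93 ab 93 d6

D0: mem[0x02..0x05] <- [93 d6 37 40]
D1: mem[0x1d..0x1f] <- [21 93 d6]
D2: mem[0x0d..0x13] <- [f8 21 93 d6 ab ee f0]
query mem[0x1e]=0x93, mem[0x11]=0xab, mem[0x0f]=0x93, mem[0x10]=0xd6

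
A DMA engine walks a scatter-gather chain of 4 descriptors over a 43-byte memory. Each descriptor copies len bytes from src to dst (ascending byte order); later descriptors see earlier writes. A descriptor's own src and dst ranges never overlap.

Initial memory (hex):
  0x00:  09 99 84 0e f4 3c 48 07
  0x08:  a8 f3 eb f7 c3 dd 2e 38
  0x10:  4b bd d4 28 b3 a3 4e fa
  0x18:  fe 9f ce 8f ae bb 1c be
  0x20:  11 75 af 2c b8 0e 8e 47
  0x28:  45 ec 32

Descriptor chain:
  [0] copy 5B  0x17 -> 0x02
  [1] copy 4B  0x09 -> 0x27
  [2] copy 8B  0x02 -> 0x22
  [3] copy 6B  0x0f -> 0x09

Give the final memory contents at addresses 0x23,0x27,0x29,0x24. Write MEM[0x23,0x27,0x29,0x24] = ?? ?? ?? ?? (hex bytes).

  after D0: wrote 5B at 0x02 = fafe9fce8f
  after D1: wrote 4B at 0x27 = f3ebf7c3
  after D2: wrote 8B at 0x22 = fafe9fce8f07a8f3
  after D3: wrote 6B at 0x09 = 384bbdd428b3
query mem[0x23]=0xfe, mem[0x27]=0x07, mem[0x29]=0xf3, mem[0x24]=0x9f

MEM[0x23,0x27,0x29,0x24] = fe 07 f3 9f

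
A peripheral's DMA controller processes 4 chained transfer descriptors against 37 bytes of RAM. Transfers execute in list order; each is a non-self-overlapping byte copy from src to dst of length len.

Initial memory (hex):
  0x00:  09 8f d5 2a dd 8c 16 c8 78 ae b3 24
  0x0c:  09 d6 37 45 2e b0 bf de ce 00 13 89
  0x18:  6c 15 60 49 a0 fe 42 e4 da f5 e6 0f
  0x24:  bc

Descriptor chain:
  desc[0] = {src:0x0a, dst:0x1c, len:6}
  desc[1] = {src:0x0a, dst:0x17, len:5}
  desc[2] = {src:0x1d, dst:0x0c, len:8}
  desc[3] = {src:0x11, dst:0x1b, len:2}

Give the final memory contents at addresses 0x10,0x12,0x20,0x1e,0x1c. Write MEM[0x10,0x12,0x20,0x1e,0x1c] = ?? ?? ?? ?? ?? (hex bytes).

MEM[0x10,0x12,0x20,0x1e,0x1c] = 45 0f 37 09 0f

  after D0: wrote 6B at 0x1c = b32409d63745
  after D1: wrote 5B at 0x17 = b32409d637
  after D2: wrote 8B at 0x0c = 2409d63745e60fbc
  after D3: wrote 2B at 0x1b = e60f
query mem[0x10]=0x45, mem[0x12]=0x0f, mem[0x20]=0x37, mem[0x1e]=0x09, mem[0x1c]=0x0f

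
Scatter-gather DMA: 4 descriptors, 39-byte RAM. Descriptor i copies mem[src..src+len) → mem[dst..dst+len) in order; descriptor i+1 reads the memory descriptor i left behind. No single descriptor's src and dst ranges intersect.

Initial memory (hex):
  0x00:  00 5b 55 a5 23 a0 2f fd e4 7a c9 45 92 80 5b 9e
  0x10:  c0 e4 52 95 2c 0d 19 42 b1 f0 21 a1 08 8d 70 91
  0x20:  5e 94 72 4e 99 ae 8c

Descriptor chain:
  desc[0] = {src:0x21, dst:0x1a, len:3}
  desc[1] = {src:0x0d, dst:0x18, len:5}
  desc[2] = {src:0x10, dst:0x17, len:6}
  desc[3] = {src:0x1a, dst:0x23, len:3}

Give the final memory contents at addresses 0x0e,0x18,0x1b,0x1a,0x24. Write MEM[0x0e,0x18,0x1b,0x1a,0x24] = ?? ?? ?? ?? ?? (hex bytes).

#0 dst[0x1a+3] := {0x94,0x72,0x4e}
#1 dst[0x18+5] := {0x80,0x5b,0x9e,0xc0,0xe4}
#2 dst[0x17+6] := {0xc0,0xe4,0x52,0x95,0x2c,0x0d}
#3 dst[0x23+3] := {0x95,0x2c,0x0d}
query mem[0x0e]=0x5b, mem[0x18]=0xe4, mem[0x1b]=0x2c, mem[0x1a]=0x95, mem[0x24]=0x2c

MEM[0x0e,0x18,0x1b,0x1a,0x24] = 5b e4 2c 95 2c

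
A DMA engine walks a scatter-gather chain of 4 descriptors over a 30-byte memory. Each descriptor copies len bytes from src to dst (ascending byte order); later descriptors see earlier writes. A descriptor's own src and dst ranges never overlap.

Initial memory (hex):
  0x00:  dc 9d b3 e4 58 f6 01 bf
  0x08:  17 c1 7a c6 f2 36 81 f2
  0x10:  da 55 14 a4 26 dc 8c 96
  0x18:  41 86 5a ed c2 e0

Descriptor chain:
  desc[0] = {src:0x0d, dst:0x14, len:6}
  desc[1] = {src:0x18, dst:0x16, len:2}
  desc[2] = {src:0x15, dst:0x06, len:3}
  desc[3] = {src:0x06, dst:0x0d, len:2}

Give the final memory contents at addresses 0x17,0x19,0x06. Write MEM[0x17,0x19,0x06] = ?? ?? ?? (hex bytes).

  after D0: wrote 6B at 0x14 = 3681f2da5514
  after D1: wrote 2B at 0x16 = 5514
  after D2: wrote 3B at 0x06 = 815514
  after D3: wrote 2B at 0x0d = 8155
query mem[0x17]=0x14, mem[0x19]=0x14, mem[0x06]=0x81

MEM[0x17,0x19,0x06] = 14 14 81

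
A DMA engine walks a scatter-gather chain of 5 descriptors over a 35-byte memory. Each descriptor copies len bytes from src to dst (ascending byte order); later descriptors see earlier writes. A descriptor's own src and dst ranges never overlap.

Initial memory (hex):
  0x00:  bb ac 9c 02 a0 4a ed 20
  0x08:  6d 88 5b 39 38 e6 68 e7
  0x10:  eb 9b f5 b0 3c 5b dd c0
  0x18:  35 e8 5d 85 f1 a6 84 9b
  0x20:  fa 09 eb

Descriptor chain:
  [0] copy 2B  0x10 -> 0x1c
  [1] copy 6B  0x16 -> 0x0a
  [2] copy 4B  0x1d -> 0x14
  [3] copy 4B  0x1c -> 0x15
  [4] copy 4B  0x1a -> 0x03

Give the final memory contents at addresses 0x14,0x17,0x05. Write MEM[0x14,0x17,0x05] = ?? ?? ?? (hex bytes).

D0: mem[0x1c..0x1d] <- [eb 9b]
D1: mem[0x0a..0x0f] <- [dd c0 35 e8 5d 85]
D2: mem[0x14..0x17] <- [9b 84 9b fa]
D3: mem[0x15..0x18] <- [eb 9b 84 9b]
D4: mem[0x03..0x06] <- [5d 85 eb 9b]
query mem[0x14]=0x9b, mem[0x17]=0x84, mem[0x05]=0xeb

MEM[0x14,0x17,0x05] = 9b 84 eb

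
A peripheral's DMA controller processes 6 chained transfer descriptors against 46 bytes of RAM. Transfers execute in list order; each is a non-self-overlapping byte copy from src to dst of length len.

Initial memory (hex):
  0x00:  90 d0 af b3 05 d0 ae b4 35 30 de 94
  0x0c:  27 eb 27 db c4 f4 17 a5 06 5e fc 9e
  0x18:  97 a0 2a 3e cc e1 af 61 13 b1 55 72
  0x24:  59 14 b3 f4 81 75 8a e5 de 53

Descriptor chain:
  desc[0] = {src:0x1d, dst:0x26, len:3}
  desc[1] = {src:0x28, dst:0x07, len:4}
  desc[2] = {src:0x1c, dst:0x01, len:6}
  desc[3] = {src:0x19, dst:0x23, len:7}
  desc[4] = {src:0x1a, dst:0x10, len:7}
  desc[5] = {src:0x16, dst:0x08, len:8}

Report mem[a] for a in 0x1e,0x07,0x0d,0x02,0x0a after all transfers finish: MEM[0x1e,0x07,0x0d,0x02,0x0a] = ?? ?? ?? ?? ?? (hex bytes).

D0: mem[0x26..0x28] <- [e1 af 61]
D1: mem[0x07..0x0a] <- [61 75 8a e5]
D2: mem[0x01..0x06] <- [cc e1 af 61 13 b1]
D3: mem[0x23..0x29] <- [a0 2a 3e cc e1 af 61]
D4: mem[0x10..0x16] <- [2a 3e cc e1 af 61 13]
D5: mem[0x08..0x0f] <- [13 9e 97 a0 2a 3e cc e1]
query mem[0x1e]=0xaf, mem[0x07]=0x61, mem[0x0d]=0x3e, mem[0x02]=0xe1, mem[0x0a]=0x97

MEM[0x1e,0x07,0x0d,0x02,0x0a] = af 61 3e e1 97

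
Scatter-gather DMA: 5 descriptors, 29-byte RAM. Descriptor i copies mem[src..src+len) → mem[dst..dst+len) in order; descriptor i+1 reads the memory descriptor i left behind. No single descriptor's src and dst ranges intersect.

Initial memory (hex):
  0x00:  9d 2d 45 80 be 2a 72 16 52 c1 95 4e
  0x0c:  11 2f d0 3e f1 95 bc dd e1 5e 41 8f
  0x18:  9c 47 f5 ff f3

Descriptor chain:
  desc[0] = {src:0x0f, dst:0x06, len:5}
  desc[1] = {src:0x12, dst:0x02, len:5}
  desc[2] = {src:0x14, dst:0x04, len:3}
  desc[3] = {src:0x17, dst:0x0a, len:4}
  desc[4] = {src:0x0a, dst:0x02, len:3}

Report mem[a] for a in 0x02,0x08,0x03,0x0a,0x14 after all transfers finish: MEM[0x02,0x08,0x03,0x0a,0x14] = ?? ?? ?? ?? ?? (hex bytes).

MEM[0x02,0x08,0x03,0x0a,0x14] = 8f 95 9c 8f e1

  after D0: wrote 5B at 0x06 = 3ef195bcdd
  after D1: wrote 5B at 0x02 = bcdde15e41
  after D2: wrote 3B at 0x04 = e15e41
  after D3: wrote 4B at 0x0a = 8f9c47f5
  after D4: wrote 3B at 0x02 = 8f9c47
query mem[0x02]=0x8f, mem[0x08]=0x95, mem[0x03]=0x9c, mem[0x0a]=0x8f, mem[0x14]=0xe1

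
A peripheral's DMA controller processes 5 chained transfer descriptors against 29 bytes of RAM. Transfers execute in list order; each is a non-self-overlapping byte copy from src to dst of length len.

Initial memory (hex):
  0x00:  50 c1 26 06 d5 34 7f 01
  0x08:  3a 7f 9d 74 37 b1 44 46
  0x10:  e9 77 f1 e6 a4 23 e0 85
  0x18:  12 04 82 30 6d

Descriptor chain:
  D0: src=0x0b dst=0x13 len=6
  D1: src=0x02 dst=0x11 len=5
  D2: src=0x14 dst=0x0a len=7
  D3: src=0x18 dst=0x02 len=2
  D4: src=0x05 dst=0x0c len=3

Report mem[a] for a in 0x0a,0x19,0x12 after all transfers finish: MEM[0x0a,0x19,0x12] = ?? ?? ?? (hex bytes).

MEM[0x0a,0x19,0x12] = 34 04 06

  after D0: wrote 6B at 0x13 = 7437b14446e9
  after D1: wrote 5B at 0x11 = 2606d5347f
  after D2: wrote 7B at 0x0a = 347f4446e90482
  after D3: wrote 2B at 0x02 = e904
  after D4: wrote 3B at 0x0c = 347f01
query mem[0x0a]=0x34, mem[0x19]=0x04, mem[0x12]=0x06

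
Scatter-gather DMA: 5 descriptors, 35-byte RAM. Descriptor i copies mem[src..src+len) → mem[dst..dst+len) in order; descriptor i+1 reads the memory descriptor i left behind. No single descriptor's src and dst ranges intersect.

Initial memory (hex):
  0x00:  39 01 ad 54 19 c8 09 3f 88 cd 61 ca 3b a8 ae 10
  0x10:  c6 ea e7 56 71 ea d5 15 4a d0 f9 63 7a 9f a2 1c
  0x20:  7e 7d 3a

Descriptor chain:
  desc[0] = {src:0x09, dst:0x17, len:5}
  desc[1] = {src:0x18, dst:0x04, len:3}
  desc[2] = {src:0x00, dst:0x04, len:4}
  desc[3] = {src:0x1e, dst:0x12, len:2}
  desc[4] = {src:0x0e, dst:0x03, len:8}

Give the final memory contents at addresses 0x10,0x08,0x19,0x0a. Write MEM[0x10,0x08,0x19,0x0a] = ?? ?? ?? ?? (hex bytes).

MEM[0x10,0x08,0x19,0x0a] = c6 1c ca ea

#0 dst[0x17+5] := {0xcd,0x61,0xca,0x3b,0xa8}
#1 dst[0x04+3] := {0x61,0xca,0x3b}
#2 dst[0x04+4] := {0x39,0x01,0xad,0x54}
#3 dst[0x12+2] := {0xa2,0x1c}
#4 dst[0x03+8] := {0xae,0x10,0xc6,0xea,0xa2,0x1c,0x71,0xea}
query mem[0x10]=0xc6, mem[0x08]=0x1c, mem[0x19]=0xca, mem[0x0a]=0xea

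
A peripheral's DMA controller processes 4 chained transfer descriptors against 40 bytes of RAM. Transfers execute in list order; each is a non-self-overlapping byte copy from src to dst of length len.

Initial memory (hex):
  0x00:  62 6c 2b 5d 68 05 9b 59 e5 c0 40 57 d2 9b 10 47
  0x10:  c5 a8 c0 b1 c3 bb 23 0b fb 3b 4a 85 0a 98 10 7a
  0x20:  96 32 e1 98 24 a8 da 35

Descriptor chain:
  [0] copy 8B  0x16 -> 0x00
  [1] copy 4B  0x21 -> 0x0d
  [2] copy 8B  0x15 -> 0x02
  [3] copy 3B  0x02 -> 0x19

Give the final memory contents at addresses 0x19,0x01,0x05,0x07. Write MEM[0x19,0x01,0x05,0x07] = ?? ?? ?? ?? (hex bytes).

MEM[0x19,0x01,0x05,0x07] = bb 0b fb 4a

[0] 0x16->0x00 len=8 : 23 0b fb 3b 4a 85 0a 98
[1] 0x21->0x0d len=4 : 32 e1 98 24
[2] 0x15->0x02 len=8 : bb 23 0b fb 3b 4a 85 0a
[3] 0x02->0x19 len=3 : bb 23 0b
query mem[0x19]=0xbb, mem[0x01]=0x0b, mem[0x05]=0xfb, mem[0x07]=0x4a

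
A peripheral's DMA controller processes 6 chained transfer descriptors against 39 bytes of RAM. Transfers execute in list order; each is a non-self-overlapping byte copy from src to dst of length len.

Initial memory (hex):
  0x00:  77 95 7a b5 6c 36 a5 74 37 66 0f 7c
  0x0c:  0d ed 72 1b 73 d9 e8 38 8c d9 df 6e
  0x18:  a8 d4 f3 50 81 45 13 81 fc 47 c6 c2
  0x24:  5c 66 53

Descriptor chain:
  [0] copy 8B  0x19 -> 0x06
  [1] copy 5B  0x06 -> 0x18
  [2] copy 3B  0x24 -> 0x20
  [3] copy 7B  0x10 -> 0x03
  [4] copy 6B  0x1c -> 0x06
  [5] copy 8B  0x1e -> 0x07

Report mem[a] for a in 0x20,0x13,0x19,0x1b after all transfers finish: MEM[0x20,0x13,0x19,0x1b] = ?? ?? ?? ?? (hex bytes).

D0: mem[0x06..0x0d] <- [d4 f3 50 81 45 13 81 fc]
D1: mem[0x18..0x1c] <- [d4 f3 50 81 45]
D2: mem[0x20..0x22] <- [5c 66 53]
D3: mem[0x03..0x09] <- [73 d9 e8 38 8c d9 df]
D4: mem[0x06..0x0b] <- [45 45 13 81 5c 66]
D5: mem[0x07..0x0e] <- [13 81 5c 66 53 c2 5c 66]
query mem[0x20]=0x5c, mem[0x13]=0x38, mem[0x19]=0xf3, mem[0x1b]=0x81

MEM[0x20,0x13,0x19,0x1b] = 5c 38 f3 81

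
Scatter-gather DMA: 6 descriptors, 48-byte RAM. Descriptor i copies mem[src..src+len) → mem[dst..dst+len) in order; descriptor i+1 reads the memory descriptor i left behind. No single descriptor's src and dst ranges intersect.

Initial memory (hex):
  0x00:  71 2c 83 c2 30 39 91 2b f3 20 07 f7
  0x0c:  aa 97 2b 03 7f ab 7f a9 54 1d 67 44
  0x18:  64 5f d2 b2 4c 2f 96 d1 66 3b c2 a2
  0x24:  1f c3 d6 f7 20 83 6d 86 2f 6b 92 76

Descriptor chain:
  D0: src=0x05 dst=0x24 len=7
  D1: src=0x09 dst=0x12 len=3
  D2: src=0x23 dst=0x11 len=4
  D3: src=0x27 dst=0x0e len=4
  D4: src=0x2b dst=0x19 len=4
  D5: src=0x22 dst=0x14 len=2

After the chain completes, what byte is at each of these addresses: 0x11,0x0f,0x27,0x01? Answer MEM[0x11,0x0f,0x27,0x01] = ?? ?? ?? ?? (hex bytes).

MEM[0x11,0x0f,0x27,0x01] = f7 20 f3 2c

D0: mem[0x24..0x2a] <- [39 91 2b f3 20 07 f7]
D1: mem[0x12..0x14] <- [20 07 f7]
D2: mem[0x11..0x14] <- [a2 39 91 2b]
D3: mem[0x0e..0x11] <- [f3 20 07 f7]
D4: mem[0x19..0x1c] <- [86 2f 6b 92]
D5: mem[0x14..0x15] <- [c2 a2]
query mem[0x11]=0xf7, mem[0x0f]=0x20, mem[0x27]=0xf3, mem[0x01]=0x2c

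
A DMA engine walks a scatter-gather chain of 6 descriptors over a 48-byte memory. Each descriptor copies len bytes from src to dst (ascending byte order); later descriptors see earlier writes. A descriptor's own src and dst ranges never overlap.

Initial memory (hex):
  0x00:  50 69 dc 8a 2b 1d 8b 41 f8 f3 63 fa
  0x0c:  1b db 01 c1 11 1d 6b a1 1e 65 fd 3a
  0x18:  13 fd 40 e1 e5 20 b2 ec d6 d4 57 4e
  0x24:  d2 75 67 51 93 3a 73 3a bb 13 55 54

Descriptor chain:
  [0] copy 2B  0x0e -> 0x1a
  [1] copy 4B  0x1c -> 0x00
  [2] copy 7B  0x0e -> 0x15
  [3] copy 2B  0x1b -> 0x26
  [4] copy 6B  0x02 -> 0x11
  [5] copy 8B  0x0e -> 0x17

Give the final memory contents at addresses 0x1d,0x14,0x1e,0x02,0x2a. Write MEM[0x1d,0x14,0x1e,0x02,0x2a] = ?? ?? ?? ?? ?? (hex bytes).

MEM[0x1d,0x14,0x1e,0x02,0x2a] = 1d 1d 8b b2 73

[0] 0x0e->0x1a len=2 : 01 c1
[1] 0x1c->0x00 len=4 : e5 20 b2 ec
[2] 0x0e->0x15 len=7 : 01 c1 11 1d 6b a1 1e
[3] 0x1b->0x26 len=2 : 1e e5
[4] 0x02->0x11 len=6 : b2 ec 2b 1d 8b 41
[5] 0x0e->0x17 len=8 : 01 c1 11 b2 ec 2b 1d 8b
query mem[0x1d]=0x1d, mem[0x14]=0x1d, mem[0x1e]=0x8b, mem[0x02]=0xb2, mem[0x2a]=0x73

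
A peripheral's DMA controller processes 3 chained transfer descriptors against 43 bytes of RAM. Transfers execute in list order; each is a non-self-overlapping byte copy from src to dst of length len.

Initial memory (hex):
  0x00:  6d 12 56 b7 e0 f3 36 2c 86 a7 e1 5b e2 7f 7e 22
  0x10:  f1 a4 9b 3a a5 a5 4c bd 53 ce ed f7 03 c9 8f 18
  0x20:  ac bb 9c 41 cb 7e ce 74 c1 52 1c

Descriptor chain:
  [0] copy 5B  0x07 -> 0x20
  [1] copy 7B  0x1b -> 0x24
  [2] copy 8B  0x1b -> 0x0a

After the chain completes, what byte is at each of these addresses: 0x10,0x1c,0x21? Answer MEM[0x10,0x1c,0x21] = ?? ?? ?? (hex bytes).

  after D0: wrote 5B at 0x20 = 2c86a7e15b
  after D1: wrote 7B at 0x24 = f703c98f182c86
  after D2: wrote 8B at 0x0a = f703c98f182c86a7
query mem[0x10]=0x86, mem[0x1c]=0x03, mem[0x21]=0x86

MEM[0x10,0x1c,0x21] = 86 03 86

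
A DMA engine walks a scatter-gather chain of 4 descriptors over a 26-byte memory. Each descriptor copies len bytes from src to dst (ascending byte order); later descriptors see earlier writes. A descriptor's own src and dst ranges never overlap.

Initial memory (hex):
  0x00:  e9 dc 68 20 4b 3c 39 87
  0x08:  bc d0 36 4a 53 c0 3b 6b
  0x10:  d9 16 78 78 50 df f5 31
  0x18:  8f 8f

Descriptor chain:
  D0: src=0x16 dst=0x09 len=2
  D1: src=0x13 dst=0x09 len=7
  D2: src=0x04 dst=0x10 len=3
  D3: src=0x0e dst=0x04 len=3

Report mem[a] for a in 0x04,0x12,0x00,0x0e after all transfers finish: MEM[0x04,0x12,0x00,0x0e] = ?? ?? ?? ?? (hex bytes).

D0: mem[0x09..0x0a] <- [f5 31]
D1: mem[0x09..0x0f] <- [78 50 df f5 31 8f 8f]
D2: mem[0x10..0x12] <- [4b 3c 39]
D3: mem[0x04..0x06] <- [8f 8f 4b]
query mem[0x04]=0x8f, mem[0x12]=0x39, mem[0x00]=0xe9, mem[0x0e]=0x8f

MEM[0x04,0x12,0x00,0x0e] = 8f 39 e9 8f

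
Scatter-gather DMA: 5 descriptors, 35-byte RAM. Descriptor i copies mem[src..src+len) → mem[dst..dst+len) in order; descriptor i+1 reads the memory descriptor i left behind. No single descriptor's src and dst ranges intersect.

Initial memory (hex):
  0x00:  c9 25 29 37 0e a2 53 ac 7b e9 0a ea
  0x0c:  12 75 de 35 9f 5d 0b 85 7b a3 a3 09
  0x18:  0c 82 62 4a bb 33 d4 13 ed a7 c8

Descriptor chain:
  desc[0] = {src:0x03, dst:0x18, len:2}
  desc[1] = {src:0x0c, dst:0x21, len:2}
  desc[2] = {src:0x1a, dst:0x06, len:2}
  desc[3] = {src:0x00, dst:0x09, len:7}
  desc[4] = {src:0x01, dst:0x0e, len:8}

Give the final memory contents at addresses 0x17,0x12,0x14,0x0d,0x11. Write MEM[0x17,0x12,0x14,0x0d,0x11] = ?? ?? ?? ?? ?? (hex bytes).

MEM[0x17,0x12,0x14,0x0d,0x11] = 09 a2 4a 0e 0e

[0] 0x03->0x18 len=2 : 37 0e
[1] 0x0c->0x21 len=2 : 12 75
[2] 0x1a->0x06 len=2 : 62 4a
[3] 0x00->0x09 len=7 : c9 25 29 37 0e a2 62
[4] 0x01->0x0e len=8 : 25 29 37 0e a2 62 4a 7b
query mem[0x17]=0x09, mem[0x12]=0xa2, mem[0x14]=0x4a, mem[0x0d]=0x0e, mem[0x11]=0x0e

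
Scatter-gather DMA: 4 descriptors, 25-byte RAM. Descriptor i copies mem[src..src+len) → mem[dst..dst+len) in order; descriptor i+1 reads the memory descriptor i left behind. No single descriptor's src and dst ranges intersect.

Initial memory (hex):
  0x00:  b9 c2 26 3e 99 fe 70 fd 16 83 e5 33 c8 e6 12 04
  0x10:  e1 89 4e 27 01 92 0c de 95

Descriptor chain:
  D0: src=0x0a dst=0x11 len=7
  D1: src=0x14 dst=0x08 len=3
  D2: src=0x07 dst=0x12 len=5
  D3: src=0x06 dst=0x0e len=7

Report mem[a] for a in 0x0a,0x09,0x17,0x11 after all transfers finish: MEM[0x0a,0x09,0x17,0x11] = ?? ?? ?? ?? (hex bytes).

D0: mem[0x11..0x17] <- [e5 33 c8 e6 12 04 e1]
D1: mem[0x08..0x0a] <- [e6 12 04]
D2: mem[0x12..0x16] <- [fd e6 12 04 33]
D3: mem[0x0e..0x14] <- [70 fd e6 12 04 33 c8]
query mem[0x0a]=0x04, mem[0x09]=0x12, mem[0x17]=0xe1, mem[0x11]=0x12

MEM[0x0a,0x09,0x17,0x11] = 04 12 e1 12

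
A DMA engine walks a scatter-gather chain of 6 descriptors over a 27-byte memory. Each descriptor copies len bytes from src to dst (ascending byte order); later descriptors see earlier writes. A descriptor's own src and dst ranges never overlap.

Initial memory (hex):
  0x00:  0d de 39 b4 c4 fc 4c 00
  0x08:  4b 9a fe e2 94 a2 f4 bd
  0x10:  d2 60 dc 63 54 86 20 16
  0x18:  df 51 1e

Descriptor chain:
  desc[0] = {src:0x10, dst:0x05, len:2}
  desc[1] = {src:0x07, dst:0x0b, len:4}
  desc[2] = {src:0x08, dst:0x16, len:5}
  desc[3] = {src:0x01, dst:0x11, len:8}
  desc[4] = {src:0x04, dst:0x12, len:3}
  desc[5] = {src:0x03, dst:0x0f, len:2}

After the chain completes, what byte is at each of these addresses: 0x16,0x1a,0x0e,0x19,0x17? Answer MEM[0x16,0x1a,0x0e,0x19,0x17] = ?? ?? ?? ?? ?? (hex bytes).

#0 dst[0x05+2] := {0xd2,0x60}
#1 dst[0x0b+4] := {0x00,0x4b,0x9a,0xfe}
#2 dst[0x16+5] := {0x4b,0x9a,0xfe,0x00,0x4b}
#3 dst[0x11+8] := {0xde,0x39,0xb4,0xc4,0xd2,0x60,0x00,0x4b}
#4 dst[0x12+3] := {0xc4,0xd2,0x60}
#5 dst[0x0f+2] := {0xb4,0xc4}
query mem[0x16]=0x60, mem[0x1a]=0x4b, mem[0x0e]=0xfe, mem[0x19]=0x00, mem[0x17]=0x00

MEM[0x16,0x1a,0x0e,0x19,0x17] = 60 4b fe 00 00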